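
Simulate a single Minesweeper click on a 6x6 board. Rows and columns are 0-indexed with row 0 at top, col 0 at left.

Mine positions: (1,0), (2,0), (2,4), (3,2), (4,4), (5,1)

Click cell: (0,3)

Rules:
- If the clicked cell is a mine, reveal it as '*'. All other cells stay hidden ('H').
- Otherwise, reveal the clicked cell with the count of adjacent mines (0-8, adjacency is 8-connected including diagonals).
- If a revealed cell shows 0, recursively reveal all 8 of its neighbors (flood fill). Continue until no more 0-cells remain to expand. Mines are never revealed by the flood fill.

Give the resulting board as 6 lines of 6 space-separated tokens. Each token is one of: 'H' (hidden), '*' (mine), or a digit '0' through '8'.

H 1 0 0 0 0
H 2 0 1 1 1
H 3 1 2 H H
H H H H H H
H H H H H H
H H H H H H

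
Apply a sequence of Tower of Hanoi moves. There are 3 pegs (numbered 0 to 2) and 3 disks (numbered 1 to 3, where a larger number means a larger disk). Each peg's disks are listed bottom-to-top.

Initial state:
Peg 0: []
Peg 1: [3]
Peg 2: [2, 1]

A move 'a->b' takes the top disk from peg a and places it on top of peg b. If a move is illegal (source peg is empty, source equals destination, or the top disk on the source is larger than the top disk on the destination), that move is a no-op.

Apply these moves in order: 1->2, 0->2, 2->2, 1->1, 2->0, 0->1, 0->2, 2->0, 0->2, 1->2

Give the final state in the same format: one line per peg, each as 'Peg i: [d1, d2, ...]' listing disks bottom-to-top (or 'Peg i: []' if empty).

Answer: Peg 0: []
Peg 1: [3]
Peg 2: [2, 1]

Derivation:
After move 1 (1->2):
Peg 0: []
Peg 1: [3]
Peg 2: [2, 1]

After move 2 (0->2):
Peg 0: []
Peg 1: [3]
Peg 2: [2, 1]

After move 3 (2->2):
Peg 0: []
Peg 1: [3]
Peg 2: [2, 1]

After move 4 (1->1):
Peg 0: []
Peg 1: [3]
Peg 2: [2, 1]

After move 5 (2->0):
Peg 0: [1]
Peg 1: [3]
Peg 2: [2]

After move 6 (0->1):
Peg 0: []
Peg 1: [3, 1]
Peg 2: [2]

After move 7 (0->2):
Peg 0: []
Peg 1: [3, 1]
Peg 2: [2]

After move 8 (2->0):
Peg 0: [2]
Peg 1: [3, 1]
Peg 2: []

After move 9 (0->2):
Peg 0: []
Peg 1: [3, 1]
Peg 2: [2]

After move 10 (1->2):
Peg 0: []
Peg 1: [3]
Peg 2: [2, 1]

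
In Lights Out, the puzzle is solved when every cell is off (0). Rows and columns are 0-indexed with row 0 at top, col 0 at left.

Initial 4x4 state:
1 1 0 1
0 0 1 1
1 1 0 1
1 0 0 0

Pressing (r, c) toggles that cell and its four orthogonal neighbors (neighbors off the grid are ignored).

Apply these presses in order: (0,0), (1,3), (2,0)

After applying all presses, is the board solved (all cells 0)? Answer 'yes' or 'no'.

After press 1 at (0,0):
0 0 0 1
1 0 1 1
1 1 0 1
1 0 0 0

After press 2 at (1,3):
0 0 0 0
1 0 0 0
1 1 0 0
1 0 0 0

After press 3 at (2,0):
0 0 0 0
0 0 0 0
0 0 0 0
0 0 0 0

Lights still on: 0

Answer: yes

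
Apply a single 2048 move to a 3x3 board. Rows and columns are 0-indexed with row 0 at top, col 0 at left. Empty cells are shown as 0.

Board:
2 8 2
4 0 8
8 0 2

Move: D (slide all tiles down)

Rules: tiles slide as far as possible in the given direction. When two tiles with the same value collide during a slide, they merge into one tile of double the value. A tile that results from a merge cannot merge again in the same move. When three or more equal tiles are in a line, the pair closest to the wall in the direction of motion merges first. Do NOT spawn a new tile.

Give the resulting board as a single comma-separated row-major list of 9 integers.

Answer: 2, 0, 2, 4, 0, 8, 8, 8, 2

Derivation:
Slide down:
col 0: [2, 4, 8] -> [2, 4, 8]
col 1: [8, 0, 0] -> [0, 0, 8]
col 2: [2, 8, 2] -> [2, 8, 2]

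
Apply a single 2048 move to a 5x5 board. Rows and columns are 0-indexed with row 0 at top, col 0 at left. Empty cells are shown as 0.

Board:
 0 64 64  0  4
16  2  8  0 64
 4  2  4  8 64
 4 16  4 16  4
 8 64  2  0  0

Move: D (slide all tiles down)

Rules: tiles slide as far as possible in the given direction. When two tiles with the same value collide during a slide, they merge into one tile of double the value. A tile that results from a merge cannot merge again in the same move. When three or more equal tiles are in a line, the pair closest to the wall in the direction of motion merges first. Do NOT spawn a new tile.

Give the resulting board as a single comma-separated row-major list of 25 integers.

Slide down:
col 0: [0, 16, 4, 4, 8] -> [0, 0, 16, 8, 8]
col 1: [64, 2, 2, 16, 64] -> [0, 64, 4, 16, 64]
col 2: [64, 8, 4, 4, 2] -> [0, 64, 8, 8, 2]
col 3: [0, 0, 8, 16, 0] -> [0, 0, 0, 8, 16]
col 4: [4, 64, 64, 4, 0] -> [0, 0, 4, 128, 4]

Answer: 0, 0, 0, 0, 0, 0, 64, 64, 0, 0, 16, 4, 8, 0, 4, 8, 16, 8, 8, 128, 8, 64, 2, 16, 4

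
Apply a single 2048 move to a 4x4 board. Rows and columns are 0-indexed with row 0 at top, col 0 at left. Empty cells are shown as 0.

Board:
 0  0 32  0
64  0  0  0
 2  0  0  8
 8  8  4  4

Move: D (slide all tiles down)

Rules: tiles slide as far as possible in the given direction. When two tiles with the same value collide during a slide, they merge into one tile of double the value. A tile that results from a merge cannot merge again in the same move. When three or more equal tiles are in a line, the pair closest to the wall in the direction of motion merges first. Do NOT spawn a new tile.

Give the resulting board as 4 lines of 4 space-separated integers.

Slide down:
col 0: [0, 64, 2, 8] -> [0, 64, 2, 8]
col 1: [0, 0, 0, 8] -> [0, 0, 0, 8]
col 2: [32, 0, 0, 4] -> [0, 0, 32, 4]
col 3: [0, 0, 8, 4] -> [0, 0, 8, 4]

Answer:  0  0  0  0
64  0  0  0
 2  0 32  8
 8  8  4  4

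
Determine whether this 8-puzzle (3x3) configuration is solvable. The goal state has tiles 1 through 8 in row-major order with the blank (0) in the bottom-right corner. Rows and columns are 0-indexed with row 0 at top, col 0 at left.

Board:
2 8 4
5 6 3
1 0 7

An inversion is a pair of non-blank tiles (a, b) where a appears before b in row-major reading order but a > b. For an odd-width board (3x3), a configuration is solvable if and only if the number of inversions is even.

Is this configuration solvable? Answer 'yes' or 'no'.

Answer: yes

Derivation:
Inversions (pairs i<j in row-major order where tile[i] > tile[j] > 0): 14
14 is even, so the puzzle is solvable.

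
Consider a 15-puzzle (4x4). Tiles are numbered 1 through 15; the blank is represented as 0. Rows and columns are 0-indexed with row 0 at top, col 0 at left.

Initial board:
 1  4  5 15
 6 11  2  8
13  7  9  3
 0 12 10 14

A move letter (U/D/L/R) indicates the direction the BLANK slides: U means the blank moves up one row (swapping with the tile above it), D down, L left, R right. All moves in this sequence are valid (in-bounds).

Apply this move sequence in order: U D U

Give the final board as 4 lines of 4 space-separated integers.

Answer:  1  4  5 15
 6 11  2  8
 0  7  9  3
13 12 10 14

Derivation:
After move 1 (U):
 1  4  5 15
 6 11  2  8
 0  7  9  3
13 12 10 14

After move 2 (D):
 1  4  5 15
 6 11  2  8
13  7  9  3
 0 12 10 14

After move 3 (U):
 1  4  5 15
 6 11  2  8
 0  7  9  3
13 12 10 14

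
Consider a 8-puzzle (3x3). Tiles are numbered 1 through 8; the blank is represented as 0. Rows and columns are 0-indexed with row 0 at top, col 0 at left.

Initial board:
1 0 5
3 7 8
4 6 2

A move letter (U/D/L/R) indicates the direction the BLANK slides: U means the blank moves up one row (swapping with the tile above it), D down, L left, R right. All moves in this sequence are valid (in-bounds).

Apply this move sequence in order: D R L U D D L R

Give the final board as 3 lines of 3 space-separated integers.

Answer: 1 7 5
3 6 8
4 0 2

Derivation:
After move 1 (D):
1 7 5
3 0 8
4 6 2

After move 2 (R):
1 7 5
3 8 0
4 6 2

After move 3 (L):
1 7 5
3 0 8
4 6 2

After move 4 (U):
1 0 5
3 7 8
4 6 2

After move 5 (D):
1 7 5
3 0 8
4 6 2

After move 6 (D):
1 7 5
3 6 8
4 0 2

After move 7 (L):
1 7 5
3 6 8
0 4 2

After move 8 (R):
1 7 5
3 6 8
4 0 2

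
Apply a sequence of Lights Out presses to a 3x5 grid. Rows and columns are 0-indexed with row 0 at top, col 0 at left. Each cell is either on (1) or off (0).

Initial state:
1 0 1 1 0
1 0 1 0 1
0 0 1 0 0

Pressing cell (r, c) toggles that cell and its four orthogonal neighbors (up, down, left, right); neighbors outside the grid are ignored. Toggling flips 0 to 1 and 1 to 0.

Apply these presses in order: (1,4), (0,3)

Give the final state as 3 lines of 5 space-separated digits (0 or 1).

After press 1 at (1,4):
1 0 1 1 1
1 0 1 1 0
0 0 1 0 1

After press 2 at (0,3):
1 0 0 0 0
1 0 1 0 0
0 0 1 0 1

Answer: 1 0 0 0 0
1 0 1 0 0
0 0 1 0 1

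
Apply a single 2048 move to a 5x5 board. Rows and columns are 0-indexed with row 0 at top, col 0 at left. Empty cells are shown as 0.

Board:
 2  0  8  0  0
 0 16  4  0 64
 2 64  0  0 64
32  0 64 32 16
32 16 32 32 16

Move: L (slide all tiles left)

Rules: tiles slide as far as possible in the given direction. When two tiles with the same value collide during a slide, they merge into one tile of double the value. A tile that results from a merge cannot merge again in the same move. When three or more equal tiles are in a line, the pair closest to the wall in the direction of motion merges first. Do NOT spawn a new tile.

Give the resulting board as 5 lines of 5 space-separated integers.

Slide left:
row 0: [2, 0, 8, 0, 0] -> [2, 8, 0, 0, 0]
row 1: [0, 16, 4, 0, 64] -> [16, 4, 64, 0, 0]
row 2: [2, 64, 0, 0, 64] -> [2, 128, 0, 0, 0]
row 3: [32, 0, 64, 32, 16] -> [32, 64, 32, 16, 0]
row 4: [32, 16, 32, 32, 16] -> [32, 16, 64, 16, 0]

Answer:   2   8   0   0   0
 16   4  64   0   0
  2 128   0   0   0
 32  64  32  16   0
 32  16  64  16   0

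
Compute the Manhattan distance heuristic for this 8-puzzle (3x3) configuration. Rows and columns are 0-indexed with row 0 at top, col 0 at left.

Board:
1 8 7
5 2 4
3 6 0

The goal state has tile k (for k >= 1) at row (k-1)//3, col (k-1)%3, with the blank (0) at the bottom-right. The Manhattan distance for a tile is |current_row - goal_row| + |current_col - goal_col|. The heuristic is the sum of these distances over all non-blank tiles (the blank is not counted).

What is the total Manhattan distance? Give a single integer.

Answer: 16

Derivation:
Tile 1: at (0,0), goal (0,0), distance |0-0|+|0-0| = 0
Tile 8: at (0,1), goal (2,1), distance |0-2|+|1-1| = 2
Tile 7: at (0,2), goal (2,0), distance |0-2|+|2-0| = 4
Tile 5: at (1,0), goal (1,1), distance |1-1|+|0-1| = 1
Tile 2: at (1,1), goal (0,1), distance |1-0|+|1-1| = 1
Tile 4: at (1,2), goal (1,0), distance |1-1|+|2-0| = 2
Tile 3: at (2,0), goal (0,2), distance |2-0|+|0-2| = 4
Tile 6: at (2,1), goal (1,2), distance |2-1|+|1-2| = 2
Sum: 0 + 2 + 4 + 1 + 1 + 2 + 4 + 2 = 16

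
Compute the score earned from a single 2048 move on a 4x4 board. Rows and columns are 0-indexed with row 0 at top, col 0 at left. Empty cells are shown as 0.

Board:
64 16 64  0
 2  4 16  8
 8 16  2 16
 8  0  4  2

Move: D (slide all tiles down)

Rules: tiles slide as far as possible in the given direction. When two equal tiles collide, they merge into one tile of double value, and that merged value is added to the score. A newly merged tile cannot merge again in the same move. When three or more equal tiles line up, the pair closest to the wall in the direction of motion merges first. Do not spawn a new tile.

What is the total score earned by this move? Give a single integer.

Slide down:
col 0: [64, 2, 8, 8] -> [0, 64, 2, 16]  score +16 (running 16)
col 1: [16, 4, 16, 0] -> [0, 16, 4, 16]  score +0 (running 16)
col 2: [64, 16, 2, 4] -> [64, 16, 2, 4]  score +0 (running 16)
col 3: [0, 8, 16, 2] -> [0, 8, 16, 2]  score +0 (running 16)
Board after move:
 0  0 64  0
64 16 16  8
 2  4  2 16
16 16  4  2

Answer: 16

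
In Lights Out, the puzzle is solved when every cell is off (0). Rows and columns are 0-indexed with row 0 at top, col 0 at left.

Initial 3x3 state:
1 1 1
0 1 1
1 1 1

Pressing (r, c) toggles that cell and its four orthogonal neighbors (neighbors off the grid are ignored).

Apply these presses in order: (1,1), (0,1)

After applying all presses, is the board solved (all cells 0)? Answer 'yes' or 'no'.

Answer: no

Derivation:
After press 1 at (1,1):
1 0 1
1 0 0
1 0 1

After press 2 at (0,1):
0 1 0
1 1 0
1 0 1

Lights still on: 5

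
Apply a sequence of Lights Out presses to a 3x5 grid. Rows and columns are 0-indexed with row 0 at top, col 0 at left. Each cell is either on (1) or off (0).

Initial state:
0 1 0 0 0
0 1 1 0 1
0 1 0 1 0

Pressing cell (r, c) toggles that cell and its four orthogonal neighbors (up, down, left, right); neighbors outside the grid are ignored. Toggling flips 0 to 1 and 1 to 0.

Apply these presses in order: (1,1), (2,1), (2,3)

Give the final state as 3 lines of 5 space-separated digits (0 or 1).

After press 1 at (1,1):
0 0 0 0 0
1 0 0 0 1
0 0 0 1 0

After press 2 at (2,1):
0 0 0 0 0
1 1 0 0 1
1 1 1 1 0

After press 3 at (2,3):
0 0 0 0 0
1 1 0 1 1
1 1 0 0 1

Answer: 0 0 0 0 0
1 1 0 1 1
1 1 0 0 1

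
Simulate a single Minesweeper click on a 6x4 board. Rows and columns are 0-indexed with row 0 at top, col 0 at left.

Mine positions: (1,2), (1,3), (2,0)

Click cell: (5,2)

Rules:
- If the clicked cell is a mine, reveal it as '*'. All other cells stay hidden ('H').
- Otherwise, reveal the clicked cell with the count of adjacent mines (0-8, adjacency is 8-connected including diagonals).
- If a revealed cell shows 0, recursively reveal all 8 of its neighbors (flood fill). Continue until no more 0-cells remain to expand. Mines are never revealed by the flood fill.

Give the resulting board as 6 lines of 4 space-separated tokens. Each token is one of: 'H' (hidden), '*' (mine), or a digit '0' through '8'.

H H H H
H H H H
H 2 2 2
1 1 0 0
0 0 0 0
0 0 0 0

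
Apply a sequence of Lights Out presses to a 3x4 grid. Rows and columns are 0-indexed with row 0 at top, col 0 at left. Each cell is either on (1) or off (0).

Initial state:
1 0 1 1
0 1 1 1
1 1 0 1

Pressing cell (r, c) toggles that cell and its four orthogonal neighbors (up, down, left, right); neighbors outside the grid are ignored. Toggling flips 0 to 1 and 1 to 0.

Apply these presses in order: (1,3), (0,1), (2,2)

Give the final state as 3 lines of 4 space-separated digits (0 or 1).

Answer: 0 1 0 0
0 0 1 0
1 0 1 1

Derivation:
After press 1 at (1,3):
1 0 1 0
0 1 0 0
1 1 0 0

After press 2 at (0,1):
0 1 0 0
0 0 0 0
1 1 0 0

After press 3 at (2,2):
0 1 0 0
0 0 1 0
1 0 1 1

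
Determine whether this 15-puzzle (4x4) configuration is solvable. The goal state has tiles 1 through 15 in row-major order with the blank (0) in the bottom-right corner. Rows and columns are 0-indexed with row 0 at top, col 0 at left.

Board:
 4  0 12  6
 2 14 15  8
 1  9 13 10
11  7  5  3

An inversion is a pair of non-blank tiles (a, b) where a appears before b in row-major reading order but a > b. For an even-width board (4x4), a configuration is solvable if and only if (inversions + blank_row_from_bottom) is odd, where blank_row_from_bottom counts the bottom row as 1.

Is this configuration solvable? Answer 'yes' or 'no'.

Inversions: 57
Blank is in row 0 (0-indexed from top), which is row 4 counting from the bottom (bottom = 1).
57 + 4 = 61, which is odd, so the puzzle is solvable.

Answer: yes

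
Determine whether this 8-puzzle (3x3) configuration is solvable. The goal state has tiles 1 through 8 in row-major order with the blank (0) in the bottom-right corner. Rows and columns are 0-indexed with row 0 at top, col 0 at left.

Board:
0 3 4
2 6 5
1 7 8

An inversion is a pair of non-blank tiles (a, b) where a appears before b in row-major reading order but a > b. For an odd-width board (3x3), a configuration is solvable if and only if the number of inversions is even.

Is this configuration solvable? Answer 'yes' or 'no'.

Answer: yes

Derivation:
Inversions (pairs i<j in row-major order where tile[i] > tile[j] > 0): 8
8 is even, so the puzzle is solvable.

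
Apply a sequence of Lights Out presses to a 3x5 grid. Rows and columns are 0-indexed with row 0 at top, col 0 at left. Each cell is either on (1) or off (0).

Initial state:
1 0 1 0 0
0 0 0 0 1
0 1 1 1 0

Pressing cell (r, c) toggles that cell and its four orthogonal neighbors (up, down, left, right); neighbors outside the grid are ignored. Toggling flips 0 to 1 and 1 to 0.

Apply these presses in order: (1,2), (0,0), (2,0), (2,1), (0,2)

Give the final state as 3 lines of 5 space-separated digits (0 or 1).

After press 1 at (1,2):
1 0 0 0 0
0 1 1 1 1
0 1 0 1 0

After press 2 at (0,0):
0 1 0 0 0
1 1 1 1 1
0 1 0 1 0

After press 3 at (2,0):
0 1 0 0 0
0 1 1 1 1
1 0 0 1 0

After press 4 at (2,1):
0 1 0 0 0
0 0 1 1 1
0 1 1 1 0

After press 5 at (0,2):
0 0 1 1 0
0 0 0 1 1
0 1 1 1 0

Answer: 0 0 1 1 0
0 0 0 1 1
0 1 1 1 0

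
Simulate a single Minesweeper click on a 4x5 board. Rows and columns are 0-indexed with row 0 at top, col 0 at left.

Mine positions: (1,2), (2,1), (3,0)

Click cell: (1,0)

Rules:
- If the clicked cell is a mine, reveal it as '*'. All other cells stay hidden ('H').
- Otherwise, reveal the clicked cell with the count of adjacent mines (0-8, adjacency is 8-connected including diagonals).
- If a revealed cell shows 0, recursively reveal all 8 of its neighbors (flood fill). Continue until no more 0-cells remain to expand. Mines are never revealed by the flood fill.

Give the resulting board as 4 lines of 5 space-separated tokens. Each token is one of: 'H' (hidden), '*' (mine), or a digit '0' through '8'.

H H H H H
1 H H H H
H H H H H
H H H H H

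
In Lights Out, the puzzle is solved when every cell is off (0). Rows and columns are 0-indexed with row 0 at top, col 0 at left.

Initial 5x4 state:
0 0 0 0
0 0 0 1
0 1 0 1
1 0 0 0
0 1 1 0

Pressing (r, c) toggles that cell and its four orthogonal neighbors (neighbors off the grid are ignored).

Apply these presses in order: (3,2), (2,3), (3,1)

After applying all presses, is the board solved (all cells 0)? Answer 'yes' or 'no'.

Answer: yes

Derivation:
After press 1 at (3,2):
0 0 0 0
0 0 0 1
0 1 1 1
1 1 1 1
0 1 0 0

After press 2 at (2,3):
0 0 0 0
0 0 0 0
0 1 0 0
1 1 1 0
0 1 0 0

After press 3 at (3,1):
0 0 0 0
0 0 0 0
0 0 0 0
0 0 0 0
0 0 0 0

Lights still on: 0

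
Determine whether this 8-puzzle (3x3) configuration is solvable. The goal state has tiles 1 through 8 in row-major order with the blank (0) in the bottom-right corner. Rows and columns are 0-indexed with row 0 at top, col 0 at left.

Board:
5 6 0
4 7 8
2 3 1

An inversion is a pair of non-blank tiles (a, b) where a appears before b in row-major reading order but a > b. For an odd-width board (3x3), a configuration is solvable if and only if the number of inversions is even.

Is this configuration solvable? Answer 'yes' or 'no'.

Inversions (pairs i<j in row-major order where tile[i] > tile[j] > 0): 19
19 is odd, so the puzzle is not solvable.

Answer: no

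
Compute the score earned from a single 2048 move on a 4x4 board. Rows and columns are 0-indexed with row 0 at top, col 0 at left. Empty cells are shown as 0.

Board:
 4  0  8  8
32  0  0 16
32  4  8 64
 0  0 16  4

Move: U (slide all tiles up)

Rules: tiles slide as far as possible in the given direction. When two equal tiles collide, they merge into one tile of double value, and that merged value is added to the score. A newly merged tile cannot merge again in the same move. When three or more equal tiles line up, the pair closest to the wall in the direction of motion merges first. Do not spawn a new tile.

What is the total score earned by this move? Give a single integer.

Slide up:
col 0: [4, 32, 32, 0] -> [4, 64, 0, 0]  score +64 (running 64)
col 1: [0, 0, 4, 0] -> [4, 0, 0, 0]  score +0 (running 64)
col 2: [8, 0, 8, 16] -> [16, 16, 0, 0]  score +16 (running 80)
col 3: [8, 16, 64, 4] -> [8, 16, 64, 4]  score +0 (running 80)
Board after move:
 4  4 16  8
64  0 16 16
 0  0  0 64
 0  0  0  4

Answer: 80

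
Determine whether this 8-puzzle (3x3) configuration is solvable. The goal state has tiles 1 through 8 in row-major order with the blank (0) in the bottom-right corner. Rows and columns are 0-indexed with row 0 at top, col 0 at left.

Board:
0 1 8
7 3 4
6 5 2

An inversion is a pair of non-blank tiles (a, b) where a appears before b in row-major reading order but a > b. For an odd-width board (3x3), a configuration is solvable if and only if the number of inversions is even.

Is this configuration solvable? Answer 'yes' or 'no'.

Answer: yes

Derivation:
Inversions (pairs i<j in row-major order where tile[i] > tile[j] > 0): 16
16 is even, so the puzzle is solvable.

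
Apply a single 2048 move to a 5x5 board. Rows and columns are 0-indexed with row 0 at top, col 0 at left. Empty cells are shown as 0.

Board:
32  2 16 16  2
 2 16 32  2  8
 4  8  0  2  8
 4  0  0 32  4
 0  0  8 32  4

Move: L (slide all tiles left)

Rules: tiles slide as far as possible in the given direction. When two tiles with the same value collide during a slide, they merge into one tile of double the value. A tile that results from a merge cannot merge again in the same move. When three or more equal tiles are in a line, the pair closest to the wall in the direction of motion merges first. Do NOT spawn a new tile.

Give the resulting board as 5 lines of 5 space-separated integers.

Answer: 32  2 32  2  0
 2 16 32  2  8
 4  8  2  8  0
 4 32  4  0  0
 8 32  4  0  0

Derivation:
Slide left:
row 0: [32, 2, 16, 16, 2] -> [32, 2, 32, 2, 0]
row 1: [2, 16, 32, 2, 8] -> [2, 16, 32, 2, 8]
row 2: [4, 8, 0, 2, 8] -> [4, 8, 2, 8, 0]
row 3: [4, 0, 0, 32, 4] -> [4, 32, 4, 0, 0]
row 4: [0, 0, 8, 32, 4] -> [8, 32, 4, 0, 0]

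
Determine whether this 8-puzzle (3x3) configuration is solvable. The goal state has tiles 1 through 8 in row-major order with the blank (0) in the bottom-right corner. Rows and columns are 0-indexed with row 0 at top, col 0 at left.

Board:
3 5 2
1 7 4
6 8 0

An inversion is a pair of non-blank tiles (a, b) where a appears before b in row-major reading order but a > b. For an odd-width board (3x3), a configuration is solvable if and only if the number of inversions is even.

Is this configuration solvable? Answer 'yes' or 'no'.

Answer: yes

Derivation:
Inversions (pairs i<j in row-major order where tile[i] > tile[j] > 0): 8
8 is even, so the puzzle is solvable.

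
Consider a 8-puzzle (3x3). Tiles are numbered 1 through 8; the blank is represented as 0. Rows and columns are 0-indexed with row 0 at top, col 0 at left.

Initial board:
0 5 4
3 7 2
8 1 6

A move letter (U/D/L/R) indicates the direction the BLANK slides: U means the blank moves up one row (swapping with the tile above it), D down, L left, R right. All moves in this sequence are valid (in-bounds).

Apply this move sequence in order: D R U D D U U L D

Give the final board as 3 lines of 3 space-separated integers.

After move 1 (D):
3 5 4
0 7 2
8 1 6

After move 2 (R):
3 5 4
7 0 2
8 1 6

After move 3 (U):
3 0 4
7 5 2
8 1 6

After move 4 (D):
3 5 4
7 0 2
8 1 6

After move 5 (D):
3 5 4
7 1 2
8 0 6

After move 6 (U):
3 5 4
7 0 2
8 1 6

After move 7 (U):
3 0 4
7 5 2
8 1 6

After move 8 (L):
0 3 4
7 5 2
8 1 6

After move 9 (D):
7 3 4
0 5 2
8 1 6

Answer: 7 3 4
0 5 2
8 1 6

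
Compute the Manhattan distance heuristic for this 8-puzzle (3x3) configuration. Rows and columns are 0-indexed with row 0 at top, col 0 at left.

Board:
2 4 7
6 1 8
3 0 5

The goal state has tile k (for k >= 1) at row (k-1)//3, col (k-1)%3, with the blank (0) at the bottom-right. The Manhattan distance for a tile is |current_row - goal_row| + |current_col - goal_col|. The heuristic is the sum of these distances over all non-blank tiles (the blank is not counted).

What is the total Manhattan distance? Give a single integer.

Answer: 19

Derivation:
Tile 2: at (0,0), goal (0,1), distance |0-0|+|0-1| = 1
Tile 4: at (0,1), goal (1,0), distance |0-1|+|1-0| = 2
Tile 7: at (0,2), goal (2,0), distance |0-2|+|2-0| = 4
Tile 6: at (1,0), goal (1,2), distance |1-1|+|0-2| = 2
Tile 1: at (1,1), goal (0,0), distance |1-0|+|1-0| = 2
Tile 8: at (1,2), goal (2,1), distance |1-2|+|2-1| = 2
Tile 3: at (2,0), goal (0,2), distance |2-0|+|0-2| = 4
Tile 5: at (2,2), goal (1,1), distance |2-1|+|2-1| = 2
Sum: 1 + 2 + 4 + 2 + 2 + 2 + 4 + 2 = 19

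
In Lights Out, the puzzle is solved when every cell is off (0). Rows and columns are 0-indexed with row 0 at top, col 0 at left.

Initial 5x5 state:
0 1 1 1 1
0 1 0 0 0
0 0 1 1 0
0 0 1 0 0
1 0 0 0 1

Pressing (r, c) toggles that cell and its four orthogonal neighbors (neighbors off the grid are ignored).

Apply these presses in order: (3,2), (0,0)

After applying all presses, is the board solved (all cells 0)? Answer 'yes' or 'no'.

Answer: no

Derivation:
After press 1 at (3,2):
0 1 1 1 1
0 1 0 0 0
0 0 0 1 0
0 1 0 1 0
1 0 1 0 1

After press 2 at (0,0):
1 0 1 1 1
1 1 0 0 0
0 0 0 1 0
0 1 0 1 0
1 0 1 0 1

Lights still on: 12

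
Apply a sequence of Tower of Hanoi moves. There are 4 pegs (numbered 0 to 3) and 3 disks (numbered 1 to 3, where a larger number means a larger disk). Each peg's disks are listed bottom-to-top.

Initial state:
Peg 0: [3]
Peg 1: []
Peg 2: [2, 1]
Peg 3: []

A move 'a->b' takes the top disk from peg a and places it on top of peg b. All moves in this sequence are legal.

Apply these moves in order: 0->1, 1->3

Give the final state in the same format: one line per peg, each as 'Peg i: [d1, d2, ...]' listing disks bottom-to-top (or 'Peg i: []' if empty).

Answer: Peg 0: []
Peg 1: []
Peg 2: [2, 1]
Peg 3: [3]

Derivation:
After move 1 (0->1):
Peg 0: []
Peg 1: [3]
Peg 2: [2, 1]
Peg 3: []

After move 2 (1->3):
Peg 0: []
Peg 1: []
Peg 2: [2, 1]
Peg 3: [3]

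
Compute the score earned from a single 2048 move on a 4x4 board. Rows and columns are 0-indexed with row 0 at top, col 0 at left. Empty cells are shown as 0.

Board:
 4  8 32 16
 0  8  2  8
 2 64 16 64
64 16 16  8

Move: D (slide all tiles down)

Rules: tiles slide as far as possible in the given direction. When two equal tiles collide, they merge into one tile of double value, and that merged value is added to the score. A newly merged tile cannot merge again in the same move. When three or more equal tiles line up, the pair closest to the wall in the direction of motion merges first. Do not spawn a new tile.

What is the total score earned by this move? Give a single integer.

Answer: 48

Derivation:
Slide down:
col 0: [4, 0, 2, 64] -> [0, 4, 2, 64]  score +0 (running 0)
col 1: [8, 8, 64, 16] -> [0, 16, 64, 16]  score +16 (running 16)
col 2: [32, 2, 16, 16] -> [0, 32, 2, 32]  score +32 (running 48)
col 3: [16, 8, 64, 8] -> [16, 8, 64, 8]  score +0 (running 48)
Board after move:
 0  0  0 16
 4 16 32  8
 2 64  2 64
64 16 32  8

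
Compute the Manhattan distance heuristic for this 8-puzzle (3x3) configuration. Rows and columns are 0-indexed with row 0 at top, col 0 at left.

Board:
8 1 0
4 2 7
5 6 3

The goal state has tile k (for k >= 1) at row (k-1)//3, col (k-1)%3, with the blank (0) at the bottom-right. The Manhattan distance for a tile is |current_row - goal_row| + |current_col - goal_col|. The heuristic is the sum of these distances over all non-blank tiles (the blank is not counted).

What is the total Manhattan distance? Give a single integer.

Answer: 14

Derivation:
Tile 8: at (0,0), goal (2,1), distance |0-2|+|0-1| = 3
Tile 1: at (0,1), goal (0,0), distance |0-0|+|1-0| = 1
Tile 4: at (1,0), goal (1,0), distance |1-1|+|0-0| = 0
Tile 2: at (1,1), goal (0,1), distance |1-0|+|1-1| = 1
Tile 7: at (1,2), goal (2,0), distance |1-2|+|2-0| = 3
Tile 5: at (2,0), goal (1,1), distance |2-1|+|0-1| = 2
Tile 6: at (2,1), goal (1,2), distance |2-1|+|1-2| = 2
Tile 3: at (2,2), goal (0,2), distance |2-0|+|2-2| = 2
Sum: 3 + 1 + 0 + 1 + 3 + 2 + 2 + 2 = 14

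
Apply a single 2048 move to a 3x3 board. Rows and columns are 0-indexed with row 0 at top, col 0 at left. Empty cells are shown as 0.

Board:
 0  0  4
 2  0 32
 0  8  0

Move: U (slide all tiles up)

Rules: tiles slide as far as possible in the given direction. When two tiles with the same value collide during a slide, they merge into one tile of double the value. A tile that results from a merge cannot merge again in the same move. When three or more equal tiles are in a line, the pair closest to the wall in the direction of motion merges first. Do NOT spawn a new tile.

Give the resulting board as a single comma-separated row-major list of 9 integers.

Slide up:
col 0: [0, 2, 0] -> [2, 0, 0]
col 1: [0, 0, 8] -> [8, 0, 0]
col 2: [4, 32, 0] -> [4, 32, 0]

Answer: 2, 8, 4, 0, 0, 32, 0, 0, 0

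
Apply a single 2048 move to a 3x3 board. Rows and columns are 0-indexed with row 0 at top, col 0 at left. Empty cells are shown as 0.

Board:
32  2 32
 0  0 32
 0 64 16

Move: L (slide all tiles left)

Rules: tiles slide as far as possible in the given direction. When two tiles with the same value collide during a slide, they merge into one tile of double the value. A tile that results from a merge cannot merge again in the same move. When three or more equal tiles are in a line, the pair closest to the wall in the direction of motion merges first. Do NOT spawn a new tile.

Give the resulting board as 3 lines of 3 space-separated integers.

Slide left:
row 0: [32, 2, 32] -> [32, 2, 32]
row 1: [0, 0, 32] -> [32, 0, 0]
row 2: [0, 64, 16] -> [64, 16, 0]

Answer: 32  2 32
32  0  0
64 16  0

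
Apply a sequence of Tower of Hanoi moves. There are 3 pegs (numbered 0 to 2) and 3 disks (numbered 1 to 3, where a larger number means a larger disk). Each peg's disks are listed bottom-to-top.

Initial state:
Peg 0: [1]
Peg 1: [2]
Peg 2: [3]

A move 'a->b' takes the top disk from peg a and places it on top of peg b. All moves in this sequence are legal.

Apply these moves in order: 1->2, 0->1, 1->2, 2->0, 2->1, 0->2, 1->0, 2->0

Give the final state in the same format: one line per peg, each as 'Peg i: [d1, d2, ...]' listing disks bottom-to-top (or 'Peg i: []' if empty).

Answer: Peg 0: [2, 1]
Peg 1: []
Peg 2: [3]

Derivation:
After move 1 (1->2):
Peg 0: [1]
Peg 1: []
Peg 2: [3, 2]

After move 2 (0->1):
Peg 0: []
Peg 1: [1]
Peg 2: [3, 2]

After move 3 (1->2):
Peg 0: []
Peg 1: []
Peg 2: [3, 2, 1]

After move 4 (2->0):
Peg 0: [1]
Peg 1: []
Peg 2: [3, 2]

After move 5 (2->1):
Peg 0: [1]
Peg 1: [2]
Peg 2: [3]

After move 6 (0->2):
Peg 0: []
Peg 1: [2]
Peg 2: [3, 1]

After move 7 (1->0):
Peg 0: [2]
Peg 1: []
Peg 2: [3, 1]

After move 8 (2->0):
Peg 0: [2, 1]
Peg 1: []
Peg 2: [3]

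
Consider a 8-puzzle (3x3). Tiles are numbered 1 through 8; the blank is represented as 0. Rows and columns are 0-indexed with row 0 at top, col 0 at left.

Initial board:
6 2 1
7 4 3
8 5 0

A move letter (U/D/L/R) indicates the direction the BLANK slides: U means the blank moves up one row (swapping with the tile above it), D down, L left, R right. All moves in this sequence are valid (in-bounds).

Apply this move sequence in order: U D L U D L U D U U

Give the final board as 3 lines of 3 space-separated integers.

Answer: 0 2 1
6 4 3
7 8 5

Derivation:
After move 1 (U):
6 2 1
7 4 0
8 5 3

After move 2 (D):
6 2 1
7 4 3
8 5 0

After move 3 (L):
6 2 1
7 4 3
8 0 5

After move 4 (U):
6 2 1
7 0 3
8 4 5

After move 5 (D):
6 2 1
7 4 3
8 0 5

After move 6 (L):
6 2 1
7 4 3
0 8 5

After move 7 (U):
6 2 1
0 4 3
7 8 5

After move 8 (D):
6 2 1
7 4 3
0 8 5

After move 9 (U):
6 2 1
0 4 3
7 8 5

After move 10 (U):
0 2 1
6 4 3
7 8 5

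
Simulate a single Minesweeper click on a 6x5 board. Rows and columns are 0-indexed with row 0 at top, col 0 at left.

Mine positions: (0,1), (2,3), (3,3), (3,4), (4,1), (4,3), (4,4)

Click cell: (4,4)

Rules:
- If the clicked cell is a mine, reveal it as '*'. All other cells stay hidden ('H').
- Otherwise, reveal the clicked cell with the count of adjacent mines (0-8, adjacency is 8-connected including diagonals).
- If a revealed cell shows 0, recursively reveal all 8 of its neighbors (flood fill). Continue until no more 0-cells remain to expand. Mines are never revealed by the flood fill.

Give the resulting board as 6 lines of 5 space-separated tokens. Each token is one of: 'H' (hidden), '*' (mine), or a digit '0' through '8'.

H H H H H
H H H H H
H H H H H
H H H H H
H H H H *
H H H H H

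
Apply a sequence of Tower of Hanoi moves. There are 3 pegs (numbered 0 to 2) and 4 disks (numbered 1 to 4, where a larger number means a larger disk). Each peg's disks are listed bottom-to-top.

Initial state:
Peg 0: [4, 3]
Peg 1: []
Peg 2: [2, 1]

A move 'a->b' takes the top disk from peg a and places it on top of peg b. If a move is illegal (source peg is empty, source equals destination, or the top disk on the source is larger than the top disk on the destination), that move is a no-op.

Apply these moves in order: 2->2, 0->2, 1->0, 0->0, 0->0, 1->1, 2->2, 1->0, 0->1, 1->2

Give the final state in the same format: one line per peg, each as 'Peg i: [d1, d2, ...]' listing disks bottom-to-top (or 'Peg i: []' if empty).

After move 1 (2->2):
Peg 0: [4, 3]
Peg 1: []
Peg 2: [2, 1]

After move 2 (0->2):
Peg 0: [4, 3]
Peg 1: []
Peg 2: [2, 1]

After move 3 (1->0):
Peg 0: [4, 3]
Peg 1: []
Peg 2: [2, 1]

After move 4 (0->0):
Peg 0: [4, 3]
Peg 1: []
Peg 2: [2, 1]

After move 5 (0->0):
Peg 0: [4, 3]
Peg 1: []
Peg 2: [2, 1]

After move 6 (1->1):
Peg 0: [4, 3]
Peg 1: []
Peg 2: [2, 1]

After move 7 (2->2):
Peg 0: [4, 3]
Peg 1: []
Peg 2: [2, 1]

After move 8 (1->0):
Peg 0: [4, 3]
Peg 1: []
Peg 2: [2, 1]

After move 9 (0->1):
Peg 0: [4]
Peg 1: [3]
Peg 2: [2, 1]

After move 10 (1->2):
Peg 0: [4]
Peg 1: [3]
Peg 2: [2, 1]

Answer: Peg 0: [4]
Peg 1: [3]
Peg 2: [2, 1]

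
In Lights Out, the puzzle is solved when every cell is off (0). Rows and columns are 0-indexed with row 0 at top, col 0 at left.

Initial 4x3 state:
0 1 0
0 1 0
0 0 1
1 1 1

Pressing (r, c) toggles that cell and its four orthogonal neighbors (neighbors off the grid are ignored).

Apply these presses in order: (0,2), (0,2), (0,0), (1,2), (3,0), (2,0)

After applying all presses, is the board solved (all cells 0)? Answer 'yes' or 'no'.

After press 1 at (0,2):
0 0 1
0 1 1
0 0 1
1 1 1

After press 2 at (0,2):
0 1 0
0 1 0
0 0 1
1 1 1

After press 3 at (0,0):
1 0 0
1 1 0
0 0 1
1 1 1

After press 4 at (1,2):
1 0 1
1 0 1
0 0 0
1 1 1

After press 5 at (3,0):
1 0 1
1 0 1
1 0 0
0 0 1

After press 6 at (2,0):
1 0 1
0 0 1
0 1 0
1 0 1

Lights still on: 6

Answer: no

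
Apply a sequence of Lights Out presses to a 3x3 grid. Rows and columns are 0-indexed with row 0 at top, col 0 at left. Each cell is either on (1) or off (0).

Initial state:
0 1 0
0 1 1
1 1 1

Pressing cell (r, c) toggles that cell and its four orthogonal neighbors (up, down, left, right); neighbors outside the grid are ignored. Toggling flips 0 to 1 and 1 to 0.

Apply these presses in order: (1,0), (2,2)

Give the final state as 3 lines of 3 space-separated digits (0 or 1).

Answer: 1 1 0
1 0 0
0 0 0

Derivation:
After press 1 at (1,0):
1 1 0
1 0 1
0 1 1

After press 2 at (2,2):
1 1 0
1 0 0
0 0 0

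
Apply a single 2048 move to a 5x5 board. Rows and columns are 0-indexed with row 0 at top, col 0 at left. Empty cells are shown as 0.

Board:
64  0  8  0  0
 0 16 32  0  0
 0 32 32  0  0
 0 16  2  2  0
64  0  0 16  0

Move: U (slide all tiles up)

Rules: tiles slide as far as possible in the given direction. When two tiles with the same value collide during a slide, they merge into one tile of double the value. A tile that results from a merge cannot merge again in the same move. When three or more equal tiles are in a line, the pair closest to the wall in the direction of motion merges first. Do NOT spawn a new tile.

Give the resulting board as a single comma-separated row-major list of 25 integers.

Answer: 128, 16, 8, 2, 0, 0, 32, 64, 16, 0, 0, 16, 2, 0, 0, 0, 0, 0, 0, 0, 0, 0, 0, 0, 0

Derivation:
Slide up:
col 0: [64, 0, 0, 0, 64] -> [128, 0, 0, 0, 0]
col 1: [0, 16, 32, 16, 0] -> [16, 32, 16, 0, 0]
col 2: [8, 32, 32, 2, 0] -> [8, 64, 2, 0, 0]
col 3: [0, 0, 0, 2, 16] -> [2, 16, 0, 0, 0]
col 4: [0, 0, 0, 0, 0] -> [0, 0, 0, 0, 0]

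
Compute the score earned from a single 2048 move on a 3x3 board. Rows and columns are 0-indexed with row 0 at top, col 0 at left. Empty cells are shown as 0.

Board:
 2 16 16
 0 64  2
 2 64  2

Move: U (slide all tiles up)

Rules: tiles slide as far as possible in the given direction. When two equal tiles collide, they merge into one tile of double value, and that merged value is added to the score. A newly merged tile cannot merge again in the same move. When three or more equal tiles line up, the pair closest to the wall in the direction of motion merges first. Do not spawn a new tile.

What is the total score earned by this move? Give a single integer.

Slide up:
col 0: [2, 0, 2] -> [4, 0, 0]  score +4 (running 4)
col 1: [16, 64, 64] -> [16, 128, 0]  score +128 (running 132)
col 2: [16, 2, 2] -> [16, 4, 0]  score +4 (running 136)
Board after move:
  4  16  16
  0 128   4
  0   0   0

Answer: 136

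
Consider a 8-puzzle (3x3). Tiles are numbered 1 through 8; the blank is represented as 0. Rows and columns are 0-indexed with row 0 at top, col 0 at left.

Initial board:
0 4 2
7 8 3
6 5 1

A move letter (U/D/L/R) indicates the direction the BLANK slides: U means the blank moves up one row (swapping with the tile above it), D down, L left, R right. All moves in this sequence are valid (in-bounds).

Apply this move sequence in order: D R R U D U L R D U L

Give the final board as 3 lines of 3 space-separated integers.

After move 1 (D):
7 4 2
0 8 3
6 5 1

After move 2 (R):
7 4 2
8 0 3
6 5 1

After move 3 (R):
7 4 2
8 3 0
6 5 1

After move 4 (U):
7 4 0
8 3 2
6 5 1

After move 5 (D):
7 4 2
8 3 0
6 5 1

After move 6 (U):
7 4 0
8 3 2
6 5 1

After move 7 (L):
7 0 4
8 3 2
6 5 1

After move 8 (R):
7 4 0
8 3 2
6 5 1

After move 9 (D):
7 4 2
8 3 0
6 5 1

After move 10 (U):
7 4 0
8 3 2
6 5 1

After move 11 (L):
7 0 4
8 3 2
6 5 1

Answer: 7 0 4
8 3 2
6 5 1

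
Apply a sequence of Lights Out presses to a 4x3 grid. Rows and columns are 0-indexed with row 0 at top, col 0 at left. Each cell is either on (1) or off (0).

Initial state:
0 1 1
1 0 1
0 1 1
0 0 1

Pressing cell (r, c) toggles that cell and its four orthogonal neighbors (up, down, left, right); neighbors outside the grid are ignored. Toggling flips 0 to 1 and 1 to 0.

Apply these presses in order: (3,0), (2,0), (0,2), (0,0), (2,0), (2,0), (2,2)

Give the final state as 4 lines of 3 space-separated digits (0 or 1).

After press 1 at (3,0):
0 1 1
1 0 1
1 1 1
1 1 1

After press 2 at (2,0):
0 1 1
0 0 1
0 0 1
0 1 1

After press 3 at (0,2):
0 0 0
0 0 0
0 0 1
0 1 1

After press 4 at (0,0):
1 1 0
1 0 0
0 0 1
0 1 1

After press 5 at (2,0):
1 1 0
0 0 0
1 1 1
1 1 1

After press 6 at (2,0):
1 1 0
1 0 0
0 0 1
0 1 1

After press 7 at (2,2):
1 1 0
1 0 1
0 1 0
0 1 0

Answer: 1 1 0
1 0 1
0 1 0
0 1 0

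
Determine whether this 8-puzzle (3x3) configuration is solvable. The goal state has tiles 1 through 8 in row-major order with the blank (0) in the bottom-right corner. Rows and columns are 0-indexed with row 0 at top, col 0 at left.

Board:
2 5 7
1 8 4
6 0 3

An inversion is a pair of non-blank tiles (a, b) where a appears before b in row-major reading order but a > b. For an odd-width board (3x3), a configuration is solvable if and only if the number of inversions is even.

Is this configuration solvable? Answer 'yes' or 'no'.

Inversions (pairs i<j in row-major order where tile[i] > tile[j] > 0): 13
13 is odd, so the puzzle is not solvable.

Answer: no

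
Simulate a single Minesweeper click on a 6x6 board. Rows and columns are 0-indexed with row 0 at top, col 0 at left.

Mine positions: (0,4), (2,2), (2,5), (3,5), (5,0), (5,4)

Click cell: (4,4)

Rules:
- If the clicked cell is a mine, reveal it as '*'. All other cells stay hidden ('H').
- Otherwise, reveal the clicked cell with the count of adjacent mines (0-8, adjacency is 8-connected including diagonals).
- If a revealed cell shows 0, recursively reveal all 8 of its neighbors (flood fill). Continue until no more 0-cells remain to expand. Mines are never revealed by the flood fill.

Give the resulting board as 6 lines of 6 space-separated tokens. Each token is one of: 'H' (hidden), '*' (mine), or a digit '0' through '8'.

H H H H H H
H H H H H H
H H H H H H
H H H H H H
H H H H 2 H
H H H H H H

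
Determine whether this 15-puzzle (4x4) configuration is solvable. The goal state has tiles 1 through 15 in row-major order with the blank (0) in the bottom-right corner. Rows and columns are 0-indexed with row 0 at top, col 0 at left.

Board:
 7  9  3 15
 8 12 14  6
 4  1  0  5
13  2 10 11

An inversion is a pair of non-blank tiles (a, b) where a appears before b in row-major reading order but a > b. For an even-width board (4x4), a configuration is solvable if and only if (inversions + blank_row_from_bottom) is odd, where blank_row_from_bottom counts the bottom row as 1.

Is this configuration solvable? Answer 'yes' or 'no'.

Inversions: 56
Blank is in row 2 (0-indexed from top), which is row 2 counting from the bottom (bottom = 1).
56 + 2 = 58, which is even, so the puzzle is not solvable.

Answer: no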